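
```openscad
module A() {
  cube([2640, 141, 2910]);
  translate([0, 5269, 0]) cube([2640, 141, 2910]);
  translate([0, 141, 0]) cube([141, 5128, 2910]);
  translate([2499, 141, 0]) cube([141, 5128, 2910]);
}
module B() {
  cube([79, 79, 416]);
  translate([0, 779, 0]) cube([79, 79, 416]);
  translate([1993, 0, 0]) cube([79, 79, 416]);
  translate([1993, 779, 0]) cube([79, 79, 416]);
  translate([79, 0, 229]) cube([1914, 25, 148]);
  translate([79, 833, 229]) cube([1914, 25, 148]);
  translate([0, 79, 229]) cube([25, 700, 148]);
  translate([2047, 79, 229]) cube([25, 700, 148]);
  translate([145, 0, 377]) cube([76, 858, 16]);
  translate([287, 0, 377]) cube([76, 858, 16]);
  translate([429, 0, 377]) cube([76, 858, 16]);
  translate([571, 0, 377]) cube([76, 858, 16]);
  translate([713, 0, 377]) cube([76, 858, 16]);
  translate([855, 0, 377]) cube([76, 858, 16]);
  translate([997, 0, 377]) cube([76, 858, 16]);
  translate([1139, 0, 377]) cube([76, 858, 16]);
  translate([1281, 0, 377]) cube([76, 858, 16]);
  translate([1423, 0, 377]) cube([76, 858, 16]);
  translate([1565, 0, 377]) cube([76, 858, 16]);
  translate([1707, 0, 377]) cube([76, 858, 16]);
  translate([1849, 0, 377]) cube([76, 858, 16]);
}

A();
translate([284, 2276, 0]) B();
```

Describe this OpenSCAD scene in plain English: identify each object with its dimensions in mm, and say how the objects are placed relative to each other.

A is a box-shaped house frame (walls only): outside footprint 2640×5410 mm, wall height 2910 mm, wall thickness 141 mm. The two y-facing walls run the full x-width; the two x-facing walls fit between the inner faces of the y-facing walls.

B is a bed frame 2072 mm long (x) by 858 mm wide (y). Four 79×79 mm corner posts, 416 mm tall, at the corners of the footprint. Four rails of 25 mm thickness and 148 mm height run between adjacent posts with their undersides at z = 229 mm, their outer faces flush with the outside of the frame (the two x-running rails run between the posts' inner faces; the two y-running rails run between the posts' inner faces). 13 slats, each 76 mm wide (x) and 16 mm thick, lie across the top of the two x-running rails, running the full 858 mm width of the frame in y; the slats are evenly spaced along x between the inner faces of the end posts with equal gaps (rounded down to the nearest mm) at the −x end and between each pair — any rounding remainder accumulates at the +x end.

The bed frame sits inside the house frame, centred.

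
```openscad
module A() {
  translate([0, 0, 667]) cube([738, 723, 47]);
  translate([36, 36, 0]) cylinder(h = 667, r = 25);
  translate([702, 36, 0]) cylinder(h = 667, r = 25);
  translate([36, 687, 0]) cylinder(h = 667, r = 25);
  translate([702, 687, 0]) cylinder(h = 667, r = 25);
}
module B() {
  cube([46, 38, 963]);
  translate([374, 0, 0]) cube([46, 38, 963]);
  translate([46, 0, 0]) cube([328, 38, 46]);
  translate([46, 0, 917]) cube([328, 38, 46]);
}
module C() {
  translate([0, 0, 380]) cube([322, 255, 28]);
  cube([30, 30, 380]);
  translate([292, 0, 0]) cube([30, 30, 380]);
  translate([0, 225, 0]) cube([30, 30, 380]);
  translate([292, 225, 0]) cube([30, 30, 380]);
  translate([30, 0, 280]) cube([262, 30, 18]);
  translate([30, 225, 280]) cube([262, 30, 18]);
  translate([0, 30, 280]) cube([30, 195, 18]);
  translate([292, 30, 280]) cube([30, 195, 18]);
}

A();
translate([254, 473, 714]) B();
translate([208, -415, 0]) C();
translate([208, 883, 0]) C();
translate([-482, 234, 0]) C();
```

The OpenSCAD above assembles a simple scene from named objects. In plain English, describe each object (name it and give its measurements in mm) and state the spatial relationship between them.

A is a rectangular dining table. The top is 738×723×47 mm with its upper surface at z = 714 mm. It stands on four round legs of 50 mm diameter, each leg's bounding box inset 11 mm from the nearest pair of top edges, running from the floor to the underside of the top.

B is a rectangular picture frame lying in the x–z plane (depth along y). The opening is 328 mm wide (x) by 871 mm tall (z), surrounded by a border 46 mm wide on all four sides. The frame is 38 mm deep and is made of two full-height vertical stiles with two horizontal rails fitted between them.

C is a simple wooden stool: a rectangular seat 322 mm (x) by 255 mm (y), 28 mm thick, top face at z = 408 mm, on four square legs, each 30×30 mm in cross-section. The legs rest on z = 0, each flush with a corner of the seat. Four stretchers, 30 mm wide and 18 mm tall, connect adjacent legs with their undersides at z = 280 mm, each running between the inner faces of the legs it joins and aligned with the legs' outer faces on the other axis.

The picture frame is on top of the table. Three stools sit around the table at the −y, +y, −x sides.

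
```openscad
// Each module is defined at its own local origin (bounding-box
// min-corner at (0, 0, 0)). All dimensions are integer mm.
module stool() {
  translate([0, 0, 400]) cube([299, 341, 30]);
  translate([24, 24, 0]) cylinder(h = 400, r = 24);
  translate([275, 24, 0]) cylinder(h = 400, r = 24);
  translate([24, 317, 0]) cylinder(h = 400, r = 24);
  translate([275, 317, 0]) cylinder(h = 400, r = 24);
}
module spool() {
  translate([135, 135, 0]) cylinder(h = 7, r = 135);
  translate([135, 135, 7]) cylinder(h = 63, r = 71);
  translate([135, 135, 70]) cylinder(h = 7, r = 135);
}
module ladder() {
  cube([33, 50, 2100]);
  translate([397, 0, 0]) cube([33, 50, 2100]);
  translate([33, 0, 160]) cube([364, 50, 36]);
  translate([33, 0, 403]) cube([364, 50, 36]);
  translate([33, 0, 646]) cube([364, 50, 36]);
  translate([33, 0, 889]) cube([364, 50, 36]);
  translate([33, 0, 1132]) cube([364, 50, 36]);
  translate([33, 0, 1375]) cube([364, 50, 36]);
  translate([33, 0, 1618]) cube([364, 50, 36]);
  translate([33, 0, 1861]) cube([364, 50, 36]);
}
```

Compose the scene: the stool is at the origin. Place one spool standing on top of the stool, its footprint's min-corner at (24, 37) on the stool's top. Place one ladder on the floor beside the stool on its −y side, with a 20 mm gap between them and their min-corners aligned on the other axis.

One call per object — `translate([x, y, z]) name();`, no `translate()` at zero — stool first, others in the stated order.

stool();
translate([24, 37, 430]) spool();
translate([0, -70, 0]) ladder();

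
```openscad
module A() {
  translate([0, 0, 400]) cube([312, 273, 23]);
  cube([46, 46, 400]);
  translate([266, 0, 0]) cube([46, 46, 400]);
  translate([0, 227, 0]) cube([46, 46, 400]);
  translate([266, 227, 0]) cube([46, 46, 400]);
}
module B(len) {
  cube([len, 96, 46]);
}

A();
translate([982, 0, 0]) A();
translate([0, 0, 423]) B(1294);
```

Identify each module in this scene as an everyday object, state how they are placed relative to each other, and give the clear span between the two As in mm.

A is a stool. B is a beam. A beam spans the tops of two stools. The clear span between the two stools is 670 mm.

Second stool starts at x = 982; first ends at x = 312; clear span = 982 − 312 = 670 mm.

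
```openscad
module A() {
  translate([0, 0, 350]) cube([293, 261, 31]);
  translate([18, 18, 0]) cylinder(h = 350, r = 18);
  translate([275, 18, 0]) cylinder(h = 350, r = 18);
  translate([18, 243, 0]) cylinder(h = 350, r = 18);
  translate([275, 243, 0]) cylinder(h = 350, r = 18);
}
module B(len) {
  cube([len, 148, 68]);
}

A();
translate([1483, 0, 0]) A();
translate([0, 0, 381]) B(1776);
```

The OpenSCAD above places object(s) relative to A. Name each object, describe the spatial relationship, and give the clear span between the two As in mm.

A is a stool. B is a beam. A beam spans the tops of two stools. The clear span between the two stools is 1190 mm.

Second stool starts at x = 1483; first ends at x = 293; clear span = 1483 − 293 = 1190 mm.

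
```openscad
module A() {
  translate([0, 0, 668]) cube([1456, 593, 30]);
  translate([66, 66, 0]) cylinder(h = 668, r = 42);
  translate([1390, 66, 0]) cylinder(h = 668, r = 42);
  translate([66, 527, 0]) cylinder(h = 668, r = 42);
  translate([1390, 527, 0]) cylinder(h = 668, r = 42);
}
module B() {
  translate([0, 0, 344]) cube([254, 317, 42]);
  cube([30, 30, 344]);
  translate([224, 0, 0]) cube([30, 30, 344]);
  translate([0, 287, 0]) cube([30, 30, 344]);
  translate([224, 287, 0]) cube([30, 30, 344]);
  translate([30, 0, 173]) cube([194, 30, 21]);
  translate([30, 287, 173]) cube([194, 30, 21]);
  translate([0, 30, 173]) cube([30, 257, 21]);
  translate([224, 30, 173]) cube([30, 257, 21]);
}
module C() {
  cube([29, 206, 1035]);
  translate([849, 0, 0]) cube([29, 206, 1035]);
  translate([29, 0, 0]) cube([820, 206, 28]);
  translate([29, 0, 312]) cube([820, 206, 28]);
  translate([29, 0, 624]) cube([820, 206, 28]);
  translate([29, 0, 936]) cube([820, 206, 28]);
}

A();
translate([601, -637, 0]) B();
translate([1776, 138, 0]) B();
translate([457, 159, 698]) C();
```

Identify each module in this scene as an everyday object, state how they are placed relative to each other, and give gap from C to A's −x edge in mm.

The bookshelf's min-x is at 457; the table's min-x is 0; gap = 457 mm.

A is a table. B is a stool. C is a bookshelf. Two stools sit around the table at the −y, +x sides. The bookshelf is on top of the table. The gap from the bookshelf to the table's −x edge is 457 mm.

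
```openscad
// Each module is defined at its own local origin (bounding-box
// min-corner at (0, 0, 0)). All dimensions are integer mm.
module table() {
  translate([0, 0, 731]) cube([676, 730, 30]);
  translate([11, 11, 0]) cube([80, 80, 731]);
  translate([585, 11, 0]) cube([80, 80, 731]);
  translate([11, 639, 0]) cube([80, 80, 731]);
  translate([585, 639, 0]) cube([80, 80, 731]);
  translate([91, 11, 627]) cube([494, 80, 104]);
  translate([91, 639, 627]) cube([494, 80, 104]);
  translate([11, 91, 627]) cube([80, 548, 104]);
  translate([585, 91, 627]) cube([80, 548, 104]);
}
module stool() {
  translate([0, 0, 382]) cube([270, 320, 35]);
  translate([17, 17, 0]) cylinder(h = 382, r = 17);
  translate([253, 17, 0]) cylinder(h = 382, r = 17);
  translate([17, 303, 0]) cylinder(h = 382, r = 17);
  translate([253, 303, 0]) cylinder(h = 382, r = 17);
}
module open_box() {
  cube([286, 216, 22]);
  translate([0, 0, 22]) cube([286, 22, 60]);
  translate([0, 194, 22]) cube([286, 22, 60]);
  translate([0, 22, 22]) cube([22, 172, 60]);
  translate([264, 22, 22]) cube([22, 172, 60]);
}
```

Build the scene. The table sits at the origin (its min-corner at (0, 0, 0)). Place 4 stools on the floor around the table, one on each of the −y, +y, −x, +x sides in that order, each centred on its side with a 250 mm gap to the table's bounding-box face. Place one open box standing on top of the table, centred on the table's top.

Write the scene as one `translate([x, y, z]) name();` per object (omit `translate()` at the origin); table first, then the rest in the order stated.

table();
translate([203, -570, 0]) stool();
translate([203, 980, 0]) stool();
translate([-520, 205, 0]) stool();
translate([926, 205, 0]) stool();
translate([195, 257, 761]) open_box();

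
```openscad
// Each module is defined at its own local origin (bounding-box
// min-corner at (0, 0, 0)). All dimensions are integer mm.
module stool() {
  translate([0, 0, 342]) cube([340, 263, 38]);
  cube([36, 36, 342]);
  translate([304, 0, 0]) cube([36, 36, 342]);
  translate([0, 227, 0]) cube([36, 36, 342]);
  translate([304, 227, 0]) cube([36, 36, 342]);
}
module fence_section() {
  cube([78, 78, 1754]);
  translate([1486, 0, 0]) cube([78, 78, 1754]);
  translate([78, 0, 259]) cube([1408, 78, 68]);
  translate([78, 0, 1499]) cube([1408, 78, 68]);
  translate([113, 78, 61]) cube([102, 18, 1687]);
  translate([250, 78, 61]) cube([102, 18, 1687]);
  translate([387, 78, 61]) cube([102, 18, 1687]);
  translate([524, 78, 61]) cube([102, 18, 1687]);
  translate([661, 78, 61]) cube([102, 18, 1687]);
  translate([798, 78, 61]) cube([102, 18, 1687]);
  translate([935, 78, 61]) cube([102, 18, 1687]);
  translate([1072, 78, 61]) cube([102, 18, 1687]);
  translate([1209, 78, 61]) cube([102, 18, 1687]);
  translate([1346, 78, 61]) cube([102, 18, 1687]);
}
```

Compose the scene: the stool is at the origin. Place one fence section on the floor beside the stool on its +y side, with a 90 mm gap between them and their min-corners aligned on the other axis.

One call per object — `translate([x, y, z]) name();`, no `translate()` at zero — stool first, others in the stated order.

stool();
translate([0, 353, 0]) fence_section();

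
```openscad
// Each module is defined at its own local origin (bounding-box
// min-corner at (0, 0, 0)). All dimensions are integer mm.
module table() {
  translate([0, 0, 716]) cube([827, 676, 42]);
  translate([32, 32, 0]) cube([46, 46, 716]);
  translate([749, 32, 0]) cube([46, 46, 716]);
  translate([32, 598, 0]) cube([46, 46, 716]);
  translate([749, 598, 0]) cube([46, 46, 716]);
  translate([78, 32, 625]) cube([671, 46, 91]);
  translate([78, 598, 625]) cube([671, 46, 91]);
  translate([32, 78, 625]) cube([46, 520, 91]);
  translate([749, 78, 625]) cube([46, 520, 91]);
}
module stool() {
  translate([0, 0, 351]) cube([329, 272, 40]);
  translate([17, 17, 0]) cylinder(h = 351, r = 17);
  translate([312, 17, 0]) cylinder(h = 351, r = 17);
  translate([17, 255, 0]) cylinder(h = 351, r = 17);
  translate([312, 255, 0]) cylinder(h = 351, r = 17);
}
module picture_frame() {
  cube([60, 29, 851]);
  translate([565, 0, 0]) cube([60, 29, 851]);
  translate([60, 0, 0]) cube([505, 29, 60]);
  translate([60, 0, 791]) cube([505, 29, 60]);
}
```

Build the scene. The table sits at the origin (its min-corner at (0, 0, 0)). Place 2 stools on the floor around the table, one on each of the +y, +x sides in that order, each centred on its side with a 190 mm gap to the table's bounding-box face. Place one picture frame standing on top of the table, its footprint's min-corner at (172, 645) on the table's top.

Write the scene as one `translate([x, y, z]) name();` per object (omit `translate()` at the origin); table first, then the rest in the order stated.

table();
translate([249, 866, 0]) stool();
translate([1017, 202, 0]) stool();
translate([172, 645, 758]) picture_frame();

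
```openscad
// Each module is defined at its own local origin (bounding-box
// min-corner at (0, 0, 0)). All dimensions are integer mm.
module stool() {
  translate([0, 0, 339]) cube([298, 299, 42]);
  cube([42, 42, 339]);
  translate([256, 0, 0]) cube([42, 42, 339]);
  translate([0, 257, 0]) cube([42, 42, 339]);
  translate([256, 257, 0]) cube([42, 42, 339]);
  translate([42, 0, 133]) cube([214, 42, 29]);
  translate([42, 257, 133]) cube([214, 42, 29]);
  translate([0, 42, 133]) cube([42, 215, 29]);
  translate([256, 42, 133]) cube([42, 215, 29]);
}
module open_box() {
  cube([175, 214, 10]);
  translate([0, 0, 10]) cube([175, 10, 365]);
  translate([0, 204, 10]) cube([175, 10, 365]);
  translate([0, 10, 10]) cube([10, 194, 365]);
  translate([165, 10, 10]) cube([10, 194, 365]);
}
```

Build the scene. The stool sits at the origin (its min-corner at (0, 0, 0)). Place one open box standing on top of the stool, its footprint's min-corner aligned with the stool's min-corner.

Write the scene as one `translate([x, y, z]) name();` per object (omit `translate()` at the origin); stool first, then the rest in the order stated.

stool();
translate([0, 0, 381]) open_box();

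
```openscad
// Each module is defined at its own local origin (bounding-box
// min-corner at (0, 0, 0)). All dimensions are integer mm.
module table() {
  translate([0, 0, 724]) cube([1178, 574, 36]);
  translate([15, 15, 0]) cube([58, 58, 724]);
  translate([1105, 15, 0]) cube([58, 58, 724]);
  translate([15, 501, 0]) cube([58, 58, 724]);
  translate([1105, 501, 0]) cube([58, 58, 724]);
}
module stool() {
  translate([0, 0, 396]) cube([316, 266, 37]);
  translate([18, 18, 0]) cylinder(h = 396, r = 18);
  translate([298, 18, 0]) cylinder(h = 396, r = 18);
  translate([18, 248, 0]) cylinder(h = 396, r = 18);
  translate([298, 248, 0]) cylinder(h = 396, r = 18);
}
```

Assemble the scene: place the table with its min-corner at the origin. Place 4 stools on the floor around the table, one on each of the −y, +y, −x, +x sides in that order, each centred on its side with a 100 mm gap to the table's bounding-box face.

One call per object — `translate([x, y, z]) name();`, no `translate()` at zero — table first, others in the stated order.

table();
translate([431, -366, 0]) stool();
translate([431, 674, 0]) stool();
translate([-416, 154, 0]) stool();
translate([1278, 154, 0]) stool();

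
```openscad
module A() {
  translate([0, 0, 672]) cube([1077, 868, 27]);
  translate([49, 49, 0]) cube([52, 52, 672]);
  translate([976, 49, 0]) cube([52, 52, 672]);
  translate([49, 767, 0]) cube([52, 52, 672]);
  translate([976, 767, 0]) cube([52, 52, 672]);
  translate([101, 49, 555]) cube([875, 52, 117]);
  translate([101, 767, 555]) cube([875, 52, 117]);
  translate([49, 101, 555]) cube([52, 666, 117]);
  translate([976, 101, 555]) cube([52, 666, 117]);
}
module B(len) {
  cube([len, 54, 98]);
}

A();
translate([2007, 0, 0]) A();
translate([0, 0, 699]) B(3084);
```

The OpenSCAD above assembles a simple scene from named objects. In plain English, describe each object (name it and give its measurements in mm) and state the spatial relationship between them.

A is a table with a 1077×868 mm rectangular top, 27 mm thick, top surface at z = 699 mm, supported by four 52×52 mm square legs, each inset 49 mm from the nearest pair of top edges, running from the floor. Four apron rails, 52 mm thick and 117 mm tall, run between adjacent legs with their top edges flush with the underside of the top and their outer faces flush with the legs' outer faces.

B is a rectangular beam 3084 mm long (x), 54 mm deep (y), 98 mm thick (z).

The beam spans the tops of two tables placed 930 mm apart, resting at z = 699 mm.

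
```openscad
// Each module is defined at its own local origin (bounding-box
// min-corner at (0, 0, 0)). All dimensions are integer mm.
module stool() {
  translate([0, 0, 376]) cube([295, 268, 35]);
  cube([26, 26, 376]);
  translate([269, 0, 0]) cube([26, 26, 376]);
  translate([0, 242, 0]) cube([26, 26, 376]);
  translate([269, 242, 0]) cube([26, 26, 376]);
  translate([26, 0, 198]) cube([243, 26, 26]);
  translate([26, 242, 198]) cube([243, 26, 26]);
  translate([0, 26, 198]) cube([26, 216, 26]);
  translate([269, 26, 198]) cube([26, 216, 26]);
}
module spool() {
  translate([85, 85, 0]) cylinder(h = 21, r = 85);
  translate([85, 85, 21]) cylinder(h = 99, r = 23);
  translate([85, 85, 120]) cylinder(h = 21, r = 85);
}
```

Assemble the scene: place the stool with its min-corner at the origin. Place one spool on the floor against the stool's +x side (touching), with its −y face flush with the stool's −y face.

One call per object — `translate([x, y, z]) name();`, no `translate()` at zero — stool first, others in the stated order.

stool();
translate([295, 0, 0]) spool();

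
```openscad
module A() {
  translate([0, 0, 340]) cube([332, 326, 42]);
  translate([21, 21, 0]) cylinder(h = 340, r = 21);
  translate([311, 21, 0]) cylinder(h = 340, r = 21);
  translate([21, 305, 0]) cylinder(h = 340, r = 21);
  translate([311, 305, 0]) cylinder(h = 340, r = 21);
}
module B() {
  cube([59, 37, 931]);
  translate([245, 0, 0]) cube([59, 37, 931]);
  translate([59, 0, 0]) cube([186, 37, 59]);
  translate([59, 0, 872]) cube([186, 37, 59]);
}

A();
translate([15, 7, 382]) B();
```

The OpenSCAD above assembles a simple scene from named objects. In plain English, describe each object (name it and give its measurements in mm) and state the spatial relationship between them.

A is a simple wooden stool: a rectangular seat 332 mm (x) by 326 mm (y), 42 mm thick, top face at z = 382 mm, on four round legs, each 42 mm in diameter. The legs rest on z = 0, each leg's axis is inset half a diameter from the nearest pair of seat edges (so the leg's bounding box is flush with the corner).

B is a rectangular picture frame lying in the x–z plane (depth along y). The opening is 186 mm wide (x) by 813 mm tall (z), surrounded by a border 59 mm wide on all four sides. The frame is 37 mm deep and is made of two full-height vertical stiles with two horizontal rails fitted between them.

The picture frame is on top of the stool.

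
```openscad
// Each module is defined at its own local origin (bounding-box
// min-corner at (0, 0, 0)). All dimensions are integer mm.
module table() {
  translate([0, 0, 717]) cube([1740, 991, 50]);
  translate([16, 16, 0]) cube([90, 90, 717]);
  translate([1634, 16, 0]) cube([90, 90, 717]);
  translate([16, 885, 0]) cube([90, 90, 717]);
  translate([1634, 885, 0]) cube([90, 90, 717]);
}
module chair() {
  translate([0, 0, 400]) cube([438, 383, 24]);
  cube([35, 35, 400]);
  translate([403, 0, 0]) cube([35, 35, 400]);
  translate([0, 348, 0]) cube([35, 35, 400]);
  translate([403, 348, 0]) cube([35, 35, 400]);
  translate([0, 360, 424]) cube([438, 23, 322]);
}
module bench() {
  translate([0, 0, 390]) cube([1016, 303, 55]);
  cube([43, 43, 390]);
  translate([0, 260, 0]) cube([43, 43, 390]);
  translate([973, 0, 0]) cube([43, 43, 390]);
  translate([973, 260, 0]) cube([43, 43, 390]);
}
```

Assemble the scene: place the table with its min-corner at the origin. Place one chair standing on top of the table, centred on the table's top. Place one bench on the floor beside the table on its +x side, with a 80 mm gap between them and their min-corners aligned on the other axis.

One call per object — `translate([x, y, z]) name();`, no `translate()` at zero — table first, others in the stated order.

table();
translate([651, 304, 767]) chair();
translate([1820, 0, 0]) bench();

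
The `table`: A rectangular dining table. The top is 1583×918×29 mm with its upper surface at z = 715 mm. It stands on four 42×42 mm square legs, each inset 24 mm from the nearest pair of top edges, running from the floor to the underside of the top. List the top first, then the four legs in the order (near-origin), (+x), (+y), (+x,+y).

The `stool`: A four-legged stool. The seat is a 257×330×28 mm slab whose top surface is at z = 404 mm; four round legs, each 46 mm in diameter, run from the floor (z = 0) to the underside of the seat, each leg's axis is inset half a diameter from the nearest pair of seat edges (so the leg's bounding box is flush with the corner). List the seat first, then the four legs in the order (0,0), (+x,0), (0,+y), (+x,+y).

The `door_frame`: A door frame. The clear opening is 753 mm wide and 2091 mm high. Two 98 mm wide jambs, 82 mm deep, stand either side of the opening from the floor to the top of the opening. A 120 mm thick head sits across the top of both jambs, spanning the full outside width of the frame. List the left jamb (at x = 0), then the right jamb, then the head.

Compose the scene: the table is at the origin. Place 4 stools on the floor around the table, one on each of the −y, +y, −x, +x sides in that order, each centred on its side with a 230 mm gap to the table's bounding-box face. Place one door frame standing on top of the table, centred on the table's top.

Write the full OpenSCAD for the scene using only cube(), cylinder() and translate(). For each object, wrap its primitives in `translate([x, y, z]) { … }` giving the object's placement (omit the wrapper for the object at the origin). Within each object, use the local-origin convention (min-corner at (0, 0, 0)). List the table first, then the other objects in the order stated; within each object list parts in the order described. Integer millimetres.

translate([0, 0, 686]) cube([1583, 918, 29]);
translate([24, 24, 0]) cube([42, 42, 686]);
translate([1517, 24, 0]) cube([42, 42, 686]);
translate([24, 852, 0]) cube([42, 42, 686]);
translate([1517, 852, 0]) cube([42, 42, 686]);
translate([663, -560, 0]) {
  translate([0, 0, 376]) cube([257, 330, 28]);
  translate([23, 23, 0]) cylinder(h = 376, r = 23);
  translate([234, 23, 0]) cylinder(h = 376, r = 23);
  translate([23, 307, 0]) cylinder(h = 376, r = 23);
  translate([234, 307, 0]) cylinder(h = 376, r = 23);
}
translate([663, 1148, 0]) {
  translate([0, 0, 376]) cube([257, 330, 28]);
  translate([23, 23, 0]) cylinder(h = 376, r = 23);
  translate([234, 23, 0]) cylinder(h = 376, r = 23);
  translate([23, 307, 0]) cylinder(h = 376, r = 23);
  translate([234, 307, 0]) cylinder(h = 376, r = 23);
}
translate([-487, 294, 0]) {
  translate([0, 0, 376]) cube([257, 330, 28]);
  translate([23, 23, 0]) cylinder(h = 376, r = 23);
  translate([234, 23, 0]) cylinder(h = 376, r = 23);
  translate([23, 307, 0]) cylinder(h = 376, r = 23);
  translate([234, 307, 0]) cylinder(h = 376, r = 23);
}
translate([1813, 294, 0]) {
  translate([0, 0, 376]) cube([257, 330, 28]);
  translate([23, 23, 0]) cylinder(h = 376, r = 23);
  translate([234, 23, 0]) cylinder(h = 376, r = 23);
  translate([23, 307, 0]) cylinder(h = 376, r = 23);
  translate([234, 307, 0]) cylinder(h = 376, r = 23);
}
translate([317, 418, 715]) {
  cube([98, 82, 2091]);
  translate([851, 0, 0]) cube([98, 82, 2091]);
  translate([0, 0, 2091]) cube([949, 82, 120]);
}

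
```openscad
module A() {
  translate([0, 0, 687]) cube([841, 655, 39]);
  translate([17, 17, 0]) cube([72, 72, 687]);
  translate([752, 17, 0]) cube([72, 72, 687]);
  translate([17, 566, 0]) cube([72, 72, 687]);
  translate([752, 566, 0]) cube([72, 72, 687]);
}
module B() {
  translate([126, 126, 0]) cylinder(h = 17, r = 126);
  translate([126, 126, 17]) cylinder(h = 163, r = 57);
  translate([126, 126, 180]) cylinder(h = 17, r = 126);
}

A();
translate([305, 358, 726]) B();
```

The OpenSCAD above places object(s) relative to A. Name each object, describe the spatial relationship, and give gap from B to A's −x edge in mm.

The spool's min-x is at 305; the table's min-x is 0; gap = 305 mm.

A is a table. B is a spool. The spool is on top of the table. The gap from the spool to the table's −x edge is 305 mm.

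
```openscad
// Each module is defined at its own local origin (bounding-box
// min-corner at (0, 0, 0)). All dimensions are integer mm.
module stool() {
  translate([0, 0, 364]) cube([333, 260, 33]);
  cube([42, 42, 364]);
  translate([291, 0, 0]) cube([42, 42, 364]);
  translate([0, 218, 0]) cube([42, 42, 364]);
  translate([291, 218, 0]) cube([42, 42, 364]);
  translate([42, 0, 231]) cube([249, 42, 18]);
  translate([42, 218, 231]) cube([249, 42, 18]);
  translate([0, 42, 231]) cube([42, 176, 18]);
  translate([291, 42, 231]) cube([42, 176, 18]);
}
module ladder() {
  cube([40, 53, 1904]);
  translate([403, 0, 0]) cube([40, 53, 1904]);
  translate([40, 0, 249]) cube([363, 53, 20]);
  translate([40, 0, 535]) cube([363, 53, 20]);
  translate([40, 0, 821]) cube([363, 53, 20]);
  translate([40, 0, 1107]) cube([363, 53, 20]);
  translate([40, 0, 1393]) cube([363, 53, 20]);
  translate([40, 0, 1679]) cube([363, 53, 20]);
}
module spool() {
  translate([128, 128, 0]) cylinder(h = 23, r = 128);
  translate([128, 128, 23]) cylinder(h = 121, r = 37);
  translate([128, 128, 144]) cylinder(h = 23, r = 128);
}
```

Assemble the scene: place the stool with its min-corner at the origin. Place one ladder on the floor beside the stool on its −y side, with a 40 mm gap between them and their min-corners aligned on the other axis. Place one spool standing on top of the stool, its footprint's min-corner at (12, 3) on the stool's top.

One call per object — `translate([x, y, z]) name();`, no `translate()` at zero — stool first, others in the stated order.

stool();
translate([0, -93, 0]) ladder();
translate([12, 3, 397]) spool();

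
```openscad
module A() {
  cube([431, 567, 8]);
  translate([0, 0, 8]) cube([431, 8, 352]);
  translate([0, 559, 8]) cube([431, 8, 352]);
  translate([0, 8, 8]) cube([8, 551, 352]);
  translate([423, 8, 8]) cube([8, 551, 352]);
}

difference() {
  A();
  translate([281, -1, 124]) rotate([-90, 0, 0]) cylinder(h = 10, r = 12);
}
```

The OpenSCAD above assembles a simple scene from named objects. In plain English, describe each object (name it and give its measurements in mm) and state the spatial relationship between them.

A is an open-topped rectangular box: outside dimensions 431×567×360 mm, with a uniform wall and base thickness of 8 mm. The base is a full 431×567 slab on the floor; four walls sit on top of the base. The front and back walls (the −y and +y sides) span the full width; the two side walls fit between them.

The open box has a circular hole of radius 12 mm through its front wall, centred at (x = 281, z = 124).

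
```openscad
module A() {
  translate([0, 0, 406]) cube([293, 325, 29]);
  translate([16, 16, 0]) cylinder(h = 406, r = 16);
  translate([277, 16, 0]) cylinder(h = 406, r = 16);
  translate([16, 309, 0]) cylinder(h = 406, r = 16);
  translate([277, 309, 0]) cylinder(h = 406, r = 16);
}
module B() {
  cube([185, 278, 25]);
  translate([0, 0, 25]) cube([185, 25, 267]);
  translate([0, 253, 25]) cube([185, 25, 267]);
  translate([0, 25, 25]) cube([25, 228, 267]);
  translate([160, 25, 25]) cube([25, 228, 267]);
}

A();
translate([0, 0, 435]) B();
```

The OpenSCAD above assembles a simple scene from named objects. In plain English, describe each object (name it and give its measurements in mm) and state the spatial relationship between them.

A is a four-legged stool. The seat is 293×325 mm, 29 mm thick, top at z = 435 mm. It stands on four round legs, each 32 mm in diameter, from z = 0 to the seat underside, each leg's axis is inset half a diameter from the nearest pair of seat edges (so the leg's bounding box is flush with the corner).

B is an open-topped rectangular box: outside dimensions 185×278×292 mm, with a uniform wall and base thickness of 25 mm. The base is a full 185×278 slab on the floor; four walls sit on top of the base. The front and back walls (the −y and +y sides) span the full width; the two side walls fit between them.

The open box is on top of the stool.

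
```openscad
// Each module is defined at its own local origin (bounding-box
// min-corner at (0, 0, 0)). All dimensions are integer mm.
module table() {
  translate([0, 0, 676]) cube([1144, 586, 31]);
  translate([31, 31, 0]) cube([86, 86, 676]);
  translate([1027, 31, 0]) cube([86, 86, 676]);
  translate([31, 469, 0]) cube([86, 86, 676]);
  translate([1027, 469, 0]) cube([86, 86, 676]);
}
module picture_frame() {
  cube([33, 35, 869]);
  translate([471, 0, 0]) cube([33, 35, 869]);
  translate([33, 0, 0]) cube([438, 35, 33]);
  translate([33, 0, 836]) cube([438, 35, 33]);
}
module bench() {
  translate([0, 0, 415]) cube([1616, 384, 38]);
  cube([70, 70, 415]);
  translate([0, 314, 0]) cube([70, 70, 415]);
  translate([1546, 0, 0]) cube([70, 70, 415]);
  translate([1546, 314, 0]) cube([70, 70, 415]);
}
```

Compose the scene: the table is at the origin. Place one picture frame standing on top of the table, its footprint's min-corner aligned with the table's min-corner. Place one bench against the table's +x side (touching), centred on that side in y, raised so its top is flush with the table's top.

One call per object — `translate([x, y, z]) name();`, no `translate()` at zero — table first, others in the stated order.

table();
translate([0, 0, 707]) picture_frame();
translate([1144, 101, 254]) bench();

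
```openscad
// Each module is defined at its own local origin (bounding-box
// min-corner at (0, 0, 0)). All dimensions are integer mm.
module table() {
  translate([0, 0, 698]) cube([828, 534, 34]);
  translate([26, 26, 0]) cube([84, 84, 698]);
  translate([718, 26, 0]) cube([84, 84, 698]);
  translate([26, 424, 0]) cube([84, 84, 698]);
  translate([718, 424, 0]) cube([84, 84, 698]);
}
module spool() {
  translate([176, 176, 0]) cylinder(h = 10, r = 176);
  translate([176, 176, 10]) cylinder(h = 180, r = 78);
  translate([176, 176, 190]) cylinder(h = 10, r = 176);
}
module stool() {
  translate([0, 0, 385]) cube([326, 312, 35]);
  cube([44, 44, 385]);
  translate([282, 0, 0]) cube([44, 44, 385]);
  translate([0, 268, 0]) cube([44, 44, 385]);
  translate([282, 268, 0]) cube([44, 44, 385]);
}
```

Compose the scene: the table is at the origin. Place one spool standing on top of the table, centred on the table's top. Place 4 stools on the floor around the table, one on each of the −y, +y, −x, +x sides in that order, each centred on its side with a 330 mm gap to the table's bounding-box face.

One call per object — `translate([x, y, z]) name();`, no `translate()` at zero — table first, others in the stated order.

table();
translate([238, 91, 732]) spool();
translate([251, -642, 0]) stool();
translate([251, 864, 0]) stool();
translate([-656, 111, 0]) stool();
translate([1158, 111, 0]) stool();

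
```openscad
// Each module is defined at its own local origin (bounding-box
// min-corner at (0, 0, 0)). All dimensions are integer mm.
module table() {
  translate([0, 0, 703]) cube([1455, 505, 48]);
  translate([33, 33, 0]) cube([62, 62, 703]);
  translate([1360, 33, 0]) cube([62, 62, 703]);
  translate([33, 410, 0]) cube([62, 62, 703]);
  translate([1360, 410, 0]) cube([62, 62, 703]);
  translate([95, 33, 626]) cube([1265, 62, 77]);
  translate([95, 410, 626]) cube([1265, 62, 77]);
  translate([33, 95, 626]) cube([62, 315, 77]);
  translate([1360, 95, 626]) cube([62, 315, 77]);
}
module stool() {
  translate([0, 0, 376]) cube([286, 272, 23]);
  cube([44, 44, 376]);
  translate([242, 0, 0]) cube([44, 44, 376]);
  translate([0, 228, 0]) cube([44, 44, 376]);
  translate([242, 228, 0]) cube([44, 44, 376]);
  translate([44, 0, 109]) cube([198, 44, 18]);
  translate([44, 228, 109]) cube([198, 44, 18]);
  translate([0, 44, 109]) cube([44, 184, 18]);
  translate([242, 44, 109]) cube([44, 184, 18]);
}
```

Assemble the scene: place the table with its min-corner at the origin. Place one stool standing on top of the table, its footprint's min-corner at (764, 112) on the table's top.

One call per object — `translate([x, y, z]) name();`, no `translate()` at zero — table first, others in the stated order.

table();
translate([764, 112, 751]) stool();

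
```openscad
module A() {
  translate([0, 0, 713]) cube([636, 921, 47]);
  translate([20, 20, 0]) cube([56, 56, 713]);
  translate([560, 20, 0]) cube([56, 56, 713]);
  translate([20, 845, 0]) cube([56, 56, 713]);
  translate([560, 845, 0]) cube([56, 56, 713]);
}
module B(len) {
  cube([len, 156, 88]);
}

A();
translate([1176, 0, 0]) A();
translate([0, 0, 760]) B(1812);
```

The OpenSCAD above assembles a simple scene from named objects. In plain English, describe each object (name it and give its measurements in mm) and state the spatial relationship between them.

A is a rectangular dining table. The top is 636×921×47 mm with its upper surface at z = 760 mm. It stands on four 56×56 mm square legs, each inset 20 mm from the nearest pair of top edges, running from the floor to the underside of the top.

B is a rectangular beam 1812 mm long (x), 156 mm deep (y), 88 mm thick (z).

The beam spans the tops of two tables placed 540 mm apart, resting at z = 760 mm.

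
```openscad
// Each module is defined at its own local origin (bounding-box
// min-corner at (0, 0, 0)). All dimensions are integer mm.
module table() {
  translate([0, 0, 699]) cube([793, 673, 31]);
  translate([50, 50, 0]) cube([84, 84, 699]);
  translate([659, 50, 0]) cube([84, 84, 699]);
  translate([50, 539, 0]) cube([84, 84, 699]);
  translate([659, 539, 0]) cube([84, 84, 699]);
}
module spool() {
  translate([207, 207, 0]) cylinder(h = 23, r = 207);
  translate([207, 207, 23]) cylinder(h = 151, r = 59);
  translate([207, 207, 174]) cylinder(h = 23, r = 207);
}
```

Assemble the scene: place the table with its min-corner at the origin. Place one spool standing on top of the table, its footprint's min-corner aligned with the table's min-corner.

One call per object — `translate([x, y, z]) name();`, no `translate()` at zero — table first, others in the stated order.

table();
translate([0, 0, 730]) spool();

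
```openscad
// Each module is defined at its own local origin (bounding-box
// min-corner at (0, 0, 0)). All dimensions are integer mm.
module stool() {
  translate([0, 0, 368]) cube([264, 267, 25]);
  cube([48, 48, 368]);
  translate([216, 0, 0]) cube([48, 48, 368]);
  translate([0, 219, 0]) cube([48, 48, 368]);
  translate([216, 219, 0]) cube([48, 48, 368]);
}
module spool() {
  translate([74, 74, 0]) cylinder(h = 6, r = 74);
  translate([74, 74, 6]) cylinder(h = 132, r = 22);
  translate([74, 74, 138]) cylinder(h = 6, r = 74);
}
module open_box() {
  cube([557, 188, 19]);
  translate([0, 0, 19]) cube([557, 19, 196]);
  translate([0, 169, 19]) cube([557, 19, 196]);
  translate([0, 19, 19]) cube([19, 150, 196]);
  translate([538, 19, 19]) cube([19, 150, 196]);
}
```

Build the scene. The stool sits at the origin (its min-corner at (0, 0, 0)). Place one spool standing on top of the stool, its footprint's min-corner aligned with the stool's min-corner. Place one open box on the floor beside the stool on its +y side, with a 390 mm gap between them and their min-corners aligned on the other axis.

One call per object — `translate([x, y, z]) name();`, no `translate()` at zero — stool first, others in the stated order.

stool();
translate([0, 0, 393]) spool();
translate([0, 657, 0]) open_box();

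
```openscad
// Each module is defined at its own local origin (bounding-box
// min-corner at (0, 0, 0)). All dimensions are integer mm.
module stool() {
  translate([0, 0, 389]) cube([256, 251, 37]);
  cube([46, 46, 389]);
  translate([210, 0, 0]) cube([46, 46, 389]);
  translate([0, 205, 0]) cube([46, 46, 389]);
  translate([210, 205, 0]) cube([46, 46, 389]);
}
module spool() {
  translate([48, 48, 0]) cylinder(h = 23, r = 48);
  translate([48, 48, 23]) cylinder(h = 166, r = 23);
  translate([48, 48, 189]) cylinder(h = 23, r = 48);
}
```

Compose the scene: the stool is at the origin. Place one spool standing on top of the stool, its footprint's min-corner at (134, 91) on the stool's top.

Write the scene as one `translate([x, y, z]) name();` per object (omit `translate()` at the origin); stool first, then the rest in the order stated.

stool();
translate([134, 91, 426]) spool();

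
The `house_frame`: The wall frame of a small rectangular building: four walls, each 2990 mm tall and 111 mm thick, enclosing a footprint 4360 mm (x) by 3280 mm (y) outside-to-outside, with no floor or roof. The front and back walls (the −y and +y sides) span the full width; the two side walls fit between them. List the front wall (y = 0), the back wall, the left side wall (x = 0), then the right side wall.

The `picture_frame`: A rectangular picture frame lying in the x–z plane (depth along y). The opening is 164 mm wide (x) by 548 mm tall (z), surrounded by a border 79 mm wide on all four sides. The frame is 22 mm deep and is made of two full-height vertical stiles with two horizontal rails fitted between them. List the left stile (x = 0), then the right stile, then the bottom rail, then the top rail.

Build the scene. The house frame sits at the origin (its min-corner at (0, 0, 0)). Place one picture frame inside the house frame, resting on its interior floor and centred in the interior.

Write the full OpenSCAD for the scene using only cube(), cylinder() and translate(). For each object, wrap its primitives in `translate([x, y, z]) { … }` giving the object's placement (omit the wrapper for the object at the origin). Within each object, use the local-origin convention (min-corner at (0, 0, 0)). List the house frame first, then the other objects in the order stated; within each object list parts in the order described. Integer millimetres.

cube([4360, 111, 2990]);
translate([0, 3169, 0]) cube([4360, 111, 2990]);
translate([0, 111, 0]) cube([111, 3058, 2990]);
translate([4249, 111, 0]) cube([111, 3058, 2990]);
translate([2019, 1629, 0]) {
  cube([79, 22, 706]);
  translate([243, 0, 0]) cube([79, 22, 706]);
  translate([79, 0, 0]) cube([164, 22, 79]);
  translate([79, 0, 627]) cube([164, 22, 79]);
}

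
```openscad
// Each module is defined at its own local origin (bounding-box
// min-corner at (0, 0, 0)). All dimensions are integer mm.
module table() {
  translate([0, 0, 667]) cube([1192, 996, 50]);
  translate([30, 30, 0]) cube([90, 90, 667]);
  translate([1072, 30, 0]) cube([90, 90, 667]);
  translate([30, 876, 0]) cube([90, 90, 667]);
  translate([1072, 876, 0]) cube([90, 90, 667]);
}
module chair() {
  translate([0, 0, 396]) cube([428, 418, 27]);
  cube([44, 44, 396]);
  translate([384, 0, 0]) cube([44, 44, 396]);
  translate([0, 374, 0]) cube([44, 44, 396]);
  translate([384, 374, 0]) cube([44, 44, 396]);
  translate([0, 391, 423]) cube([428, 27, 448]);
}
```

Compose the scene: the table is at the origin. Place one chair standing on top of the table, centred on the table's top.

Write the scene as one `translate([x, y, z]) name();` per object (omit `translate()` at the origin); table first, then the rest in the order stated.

table();
translate([382, 289, 717]) chair();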